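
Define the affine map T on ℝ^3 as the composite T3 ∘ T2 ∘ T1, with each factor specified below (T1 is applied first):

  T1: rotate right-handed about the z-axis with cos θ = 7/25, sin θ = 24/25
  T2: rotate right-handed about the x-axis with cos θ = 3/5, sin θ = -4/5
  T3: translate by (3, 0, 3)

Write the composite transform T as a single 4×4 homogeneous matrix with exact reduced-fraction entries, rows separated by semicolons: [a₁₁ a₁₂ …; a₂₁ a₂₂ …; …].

T = [7/25 -24/25 0 3; 72/125 21/125 4/5 0; -96/125 -28/125 3/5 3; 0 0 0 1]

T1 = [7/25 -24/25 0 0; 24/25 7/25 0 0; 0 0 1 0; 0 0 0 1]
T2·T1 = [7/25 -24/25 0 0; 72/125 21/125 4/5 0; -96/125 -28/125 3/5 0; 0 0 0 1]
T3·…·T1 = [7/25 -24/25 0 3; 72/125 21/125 4/5 0; -96/125 -28/125 3/5 3; 0 0 0 1]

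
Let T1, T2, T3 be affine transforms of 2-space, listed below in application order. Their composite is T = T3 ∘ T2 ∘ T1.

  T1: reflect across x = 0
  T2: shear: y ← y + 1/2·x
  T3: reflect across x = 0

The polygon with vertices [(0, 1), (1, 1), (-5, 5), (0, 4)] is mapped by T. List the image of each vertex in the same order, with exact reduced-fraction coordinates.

T1 reflect across x = 0: (0, 1) → (0, 1); (1, 1) → (-1, 1); (-5, 5) → (5, 5); (0, 4) → (0, 4)
T2 shear: y ← y + 1/2·x: (0, 1) → (0, 1); (-1, 1) → (-1, 1/2); (5, 5) → (5, 15/2); (0, 4) → (0, 4)
T3 reflect across x = 0: (0, 1) → (0, 1); (-1, 1/2) → (1, 1/2); (5, 15/2) → (-5, 15/2); (0, 4) → (0, 4)

image vertices: (0, 1), (1, 1/2), (-5, 15/2), (0, 4)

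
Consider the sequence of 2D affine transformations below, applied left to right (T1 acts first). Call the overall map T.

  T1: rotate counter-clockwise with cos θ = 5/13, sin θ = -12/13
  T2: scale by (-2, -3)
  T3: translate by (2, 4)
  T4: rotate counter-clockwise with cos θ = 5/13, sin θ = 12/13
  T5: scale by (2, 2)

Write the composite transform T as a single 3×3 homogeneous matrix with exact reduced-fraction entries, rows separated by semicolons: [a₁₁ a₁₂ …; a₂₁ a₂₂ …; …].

T = [-964/169 120/169 -76/13; 120/169 -726/169 88/13; 0 0 1]

T1 = [5/13 12/13 0; -12/13 5/13 0; 0 0 1]
T2·T1 = [-10/13 -24/13 0; 36/13 -15/13 0; 0 0 1]
T3·…·T1 = [-10/13 -24/13 2; 36/13 -15/13 4; 0 0 1]
T4·…·T1 = [-482/169 60/169 -38/13; 60/169 -363/169 44/13; 0 0 1]
T5·…·T1 = [-964/169 120/169 -76/13; 120/169 -726/169 88/13; 0 0 1]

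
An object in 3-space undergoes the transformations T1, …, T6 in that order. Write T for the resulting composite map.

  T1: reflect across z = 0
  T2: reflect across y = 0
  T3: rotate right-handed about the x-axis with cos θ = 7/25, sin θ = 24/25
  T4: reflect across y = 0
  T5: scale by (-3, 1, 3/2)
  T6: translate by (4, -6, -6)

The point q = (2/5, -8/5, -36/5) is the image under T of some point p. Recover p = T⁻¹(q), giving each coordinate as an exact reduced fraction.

p = (6/5, 2, -4)

T1 = [1 0 0 0; 0 1 0 0; 0 0 -1 0; 0 0 0 1]
T2·T1 = [1 0 0 0; 0 -1 0 0; 0 0 -1 0; 0 0 0 1]
T3·…·T1 = [1 0 0 0; 0 -7/25 24/25 0; 0 -24/25 -7/25 0; 0 0 0 1]
T4·…·T1 = [1 0 0 0; 0 7/25 -24/25 0; 0 -24/25 -7/25 0; 0 0 0 1]
T5·…·T1 = [-3 0 0 0; 0 7/25 -24/25 0; 0 -36/25 -21/50 0; 0 0 0 1]
T6·…·T1 = [-3 0 0 4; 0 7/25 -24/25 -6; 0 -36/25 -21/50 -6; 0 0 0 1]
det M = 9/2; M⁻¹ = [-1/3 0 0 4/3; 0 7/25 -16/25 -54/25; 0 -24/25 -14/75 -172/25; 0 0 0 1]
M⁻¹ · (2/5, -8/5, -36/5)ᵀ = (6/5, 2, -4)ᵀ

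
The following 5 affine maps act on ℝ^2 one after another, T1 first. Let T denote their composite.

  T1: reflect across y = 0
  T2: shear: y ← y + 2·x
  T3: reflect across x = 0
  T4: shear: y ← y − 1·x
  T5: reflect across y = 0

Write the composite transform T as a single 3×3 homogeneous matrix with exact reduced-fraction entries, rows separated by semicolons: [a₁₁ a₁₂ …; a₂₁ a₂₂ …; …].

T1 = [1 0 0; 0 -1 0; 0 0 1]
T2·T1 = [1 0 0; 2 -1 0; 0 0 1]
T3·…·T1 = [-1 0 0; 2 -1 0; 0 0 1]
T4·…·T1 = [-1 0 0; 3 -1 0; 0 0 1]
T5·…·T1 = [-1 0 0; -3 1 0; 0 0 1]

T = [-1 0 0; -3 1 0; 0 0 1]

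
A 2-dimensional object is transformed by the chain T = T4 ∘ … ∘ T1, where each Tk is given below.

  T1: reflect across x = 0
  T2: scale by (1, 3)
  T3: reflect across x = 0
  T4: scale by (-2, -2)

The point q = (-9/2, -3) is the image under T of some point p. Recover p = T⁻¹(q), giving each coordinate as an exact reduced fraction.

p = (9/4, 1/2)

T1 = [-1 0 0; 0 1 0; 0 0 1]
T2·T1 = [-1 0 0; 0 3 0; 0 0 1]
T3·…·T1 = [1 0 0; 0 3 0; 0 0 1]
T4·…·T1 = [-2 0 0; 0 -6 0; 0 0 1]
det M = 12; M⁻¹ = [-1/2 0 0; 0 -1/6 0; 0 0 1]
M⁻¹ · (-9/2, -3)ᵀ = (9/4, 1/2)ᵀ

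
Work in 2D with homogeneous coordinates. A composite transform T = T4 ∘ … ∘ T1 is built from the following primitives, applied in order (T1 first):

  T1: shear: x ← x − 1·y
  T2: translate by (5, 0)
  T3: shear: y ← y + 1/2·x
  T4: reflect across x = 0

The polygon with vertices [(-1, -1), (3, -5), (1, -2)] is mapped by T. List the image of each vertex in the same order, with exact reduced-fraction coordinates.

image vertices: (-5, 3/2), (-13, 3/2), (-8, 2)

T1 shear: x ← x − 1·y: (-1, -1) → (0, -1); (3, -5) → (8, -5); (1, -2) → (3, -2)
T2 translate by (5, 0): (0, -1) → (5, -1); (8, -5) → (13, -5); (3, -2) → (8, -2)
T3 shear: y ← y + 1/2·x: (5, -1) → (5, 3/2); (13, -5) → (13, 3/2); (8, -2) → (8, 2)
T4 reflect across x = 0: (5, 3/2) → (-5, 3/2); (13, 3/2) → (-13, 3/2); (8, 2) → (-8, 2)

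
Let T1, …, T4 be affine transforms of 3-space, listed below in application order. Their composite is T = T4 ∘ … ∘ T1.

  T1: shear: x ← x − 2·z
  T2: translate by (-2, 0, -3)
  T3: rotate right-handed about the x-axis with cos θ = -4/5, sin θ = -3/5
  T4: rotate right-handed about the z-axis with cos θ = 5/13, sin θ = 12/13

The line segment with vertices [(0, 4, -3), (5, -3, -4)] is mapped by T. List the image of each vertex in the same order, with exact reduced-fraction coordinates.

T1 shear: x ← x − 2·z: (0, 4, -3) → (6, 4, -3); (5, -3, -4) → (13, -3, -4)
T2 translate by (-2, 0, -3): (6, 4, -3) → (4, 4, -6); (13, -3, -4) → (11, -3, -7)
T3 rotate right-handed about the x-axis with cos θ = -4/5, sin θ = -3/5: (4, 4, -6) → (4, -34/5, 12/5); (11, -3, -7) → (11, -9/5, 37/5)
T4 rotate right-handed about the z-axis with cos θ = 5/13, sin θ = 12/13: (4, -34/5, 12/5) → (508/65, 14/13, 12/5); (11, -9/5, 37/5) → (383/65, 123/13, 37/5)

image vertices: (508/65, 14/13, 12/5), (383/65, 123/13, 37/5)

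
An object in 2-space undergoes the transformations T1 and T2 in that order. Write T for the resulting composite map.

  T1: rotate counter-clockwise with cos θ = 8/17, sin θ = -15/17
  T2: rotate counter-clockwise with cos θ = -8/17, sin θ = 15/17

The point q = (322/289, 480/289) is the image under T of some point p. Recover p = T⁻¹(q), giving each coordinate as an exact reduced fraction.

p = (2, 0)

T1 = [8/17 15/17 0; -15/17 8/17 0; 0 0 1]
T2·T1 = [161/289 -240/289 0; 240/289 161/289 0; 0 0 1]
det M = 1; M⁻¹ = [161/289 240/289 0; -240/289 161/289 0; 0 0 1]
M⁻¹ · (322/289, 480/289)ᵀ = (2, 0)ᵀ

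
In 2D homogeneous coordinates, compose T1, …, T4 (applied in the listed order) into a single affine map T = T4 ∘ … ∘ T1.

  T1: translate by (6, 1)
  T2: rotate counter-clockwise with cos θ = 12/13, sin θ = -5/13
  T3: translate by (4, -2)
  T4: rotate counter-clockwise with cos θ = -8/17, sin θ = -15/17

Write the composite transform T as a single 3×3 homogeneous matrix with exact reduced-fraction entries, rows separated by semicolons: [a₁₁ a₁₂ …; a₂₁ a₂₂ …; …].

T = [-171/221 140/221 -1692/221; -140/221 -171/221 -1583/221; 0 0 1]

T1 = [1 0 6; 0 1 1; 0 0 1]
T2·T1 = [12/13 5/13 77/13; -5/13 12/13 -18/13; 0 0 1]
T3·…·T1 = [12/13 5/13 129/13; -5/13 12/13 -44/13; 0 0 1]
T4·…·T1 = [-171/221 140/221 -1692/221; -140/221 -171/221 -1583/221; 0 0 1]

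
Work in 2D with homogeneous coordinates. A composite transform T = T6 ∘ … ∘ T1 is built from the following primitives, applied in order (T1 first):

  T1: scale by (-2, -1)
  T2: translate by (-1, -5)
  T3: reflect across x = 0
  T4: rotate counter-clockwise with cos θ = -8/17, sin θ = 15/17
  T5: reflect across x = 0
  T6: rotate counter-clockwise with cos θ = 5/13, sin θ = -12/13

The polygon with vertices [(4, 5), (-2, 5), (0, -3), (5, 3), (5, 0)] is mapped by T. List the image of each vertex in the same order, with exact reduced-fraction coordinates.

image vertices: (2190/221, 2011/221), (-450/221, 2263/221), (262/221, 419/221), (2588/221, 1529/221), (2525/221, 869/221)

T1 scale by (-2, -1): (4, 5) → (-8, -5); (-2, 5) → (4, -5); (0, -3) → (0, 3); (5, 3) → (-10, -3); (5, 0) → (-10, 0)
T2 translate by (-1, -5): (-8, -5) → (-9, -10); (4, -5) → (3, -10); (0, 3) → (-1, -2); (-10, -3) → (-11, -8); (-10, 0) → (-11, -5)
T3 reflect across x = 0: (-9, -10) → (9, -10); (3, -10) → (-3, -10); (-1, -2) → (1, -2); (-11, -8) → (11, -8); (-11, -5) → (11, -5)
T4 rotate counter-clockwise with cos θ = -8/17, sin θ = 15/17: (9, -10) → (78/17, 215/17); (-3, -10) → (174/17, 35/17); (1, -2) → (22/17, 31/17); (11, -8) → (32/17, 229/17); (11, -5) → (-13/17, 205/17)
T5 reflect across x = 0: (78/17, 215/17) → (-78/17, 215/17); (174/17, 35/17) → (-174/17, 35/17); (22/17, 31/17) → (-22/17, 31/17); (32/17, 229/17) → (-32/17, 229/17); (-13/17, 205/17) → (13/17, 205/17)
T6 rotate counter-clockwise with cos θ = 5/13, sin θ = -12/13: (-78/17, 215/17) → (2190/221, 2011/221); (-174/17, 35/17) → (-450/221, 2263/221); (-22/17, 31/17) → (262/221, 419/221); (-32/17, 229/17) → (2588/221, 1529/221); (13/17, 205/17) → (2525/221, 869/221)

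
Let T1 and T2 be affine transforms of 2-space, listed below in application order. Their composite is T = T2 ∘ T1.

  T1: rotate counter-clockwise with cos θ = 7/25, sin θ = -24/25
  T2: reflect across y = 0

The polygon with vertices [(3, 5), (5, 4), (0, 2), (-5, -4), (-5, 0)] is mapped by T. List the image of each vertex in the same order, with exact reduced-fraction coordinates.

T1 rotate counter-clockwise with cos θ = 7/25, sin θ = -24/25: (3, 5) → (141/25, -37/25); (5, 4) → (131/25, -92/25); (0, 2) → (48/25, 14/25); (-5, -4) → (-131/25, 92/25); (-5, 0) → (-7/5, 24/5)
T2 reflect across y = 0: (141/25, -37/25) → (141/25, 37/25); (131/25, -92/25) → (131/25, 92/25); (48/25, 14/25) → (48/25, -14/25); (-131/25, 92/25) → (-131/25, -92/25); (-7/5, 24/5) → (-7/5, -24/5)

image vertices: (141/25, 37/25), (131/25, 92/25), (48/25, -14/25), (-131/25, -92/25), (-7/5, -24/5)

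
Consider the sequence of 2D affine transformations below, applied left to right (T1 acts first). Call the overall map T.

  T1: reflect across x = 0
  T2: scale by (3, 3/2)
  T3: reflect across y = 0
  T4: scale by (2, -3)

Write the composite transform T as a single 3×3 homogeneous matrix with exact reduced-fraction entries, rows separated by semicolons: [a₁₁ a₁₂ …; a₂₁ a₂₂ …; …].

T = [-6 0 0; 0 9/2 0; 0 0 1]

T1 = [-1 0 0; 0 1 0; 0 0 1]
T2·T1 = [-3 0 0; 0 3/2 0; 0 0 1]
T3·…·T1 = [-3 0 0; 0 -3/2 0; 0 0 1]
T4·…·T1 = [-6 0 0; 0 9/2 0; 0 0 1]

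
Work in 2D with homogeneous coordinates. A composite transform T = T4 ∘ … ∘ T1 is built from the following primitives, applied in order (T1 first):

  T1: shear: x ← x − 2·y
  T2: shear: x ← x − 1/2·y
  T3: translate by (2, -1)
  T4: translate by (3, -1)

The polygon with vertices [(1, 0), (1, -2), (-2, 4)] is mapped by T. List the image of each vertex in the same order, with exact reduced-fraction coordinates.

T1 shear: x ← x − 2·y: (1, 0) → (1, 0); (1, -2) → (5, -2); (-2, 4) → (-10, 4)
T2 shear: x ← x − 1/2·y: (1, 0) → (1, 0); (5, -2) → (6, -2); (-10, 4) → (-12, 4)
T3 translate by (2, -1): (1, 0) → (3, -1); (6, -2) → (8, -3); (-12, 4) → (-10, 3)
T4 translate by (3, -1): (3, -1) → (6, -2); (8, -3) → (11, -4); (-10, 3) → (-7, 2)

image vertices: (6, -2), (11, -4), (-7, 2)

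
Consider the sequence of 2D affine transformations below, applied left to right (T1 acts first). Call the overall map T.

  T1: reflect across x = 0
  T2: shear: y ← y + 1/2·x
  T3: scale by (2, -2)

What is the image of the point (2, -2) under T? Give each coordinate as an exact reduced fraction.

T1 reflect across x = 0: (2, -2) → (-2, -2)
T2 shear: y ← y + 1/2·x: (-2, -2) → (-2, -3)
T3 scale by (2, -2): (-2, -3) → (-4, 6)

T(p) = (-4, 6)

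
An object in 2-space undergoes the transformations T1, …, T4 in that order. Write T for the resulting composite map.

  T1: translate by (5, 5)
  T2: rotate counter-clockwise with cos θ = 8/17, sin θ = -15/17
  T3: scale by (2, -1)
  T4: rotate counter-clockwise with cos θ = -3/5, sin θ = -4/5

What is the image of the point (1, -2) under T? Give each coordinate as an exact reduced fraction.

T1 translate by (5, 5): (1, -2) → (6, 3)
T2 rotate counter-clockwise with cos θ = 8/17, sin θ = -15/17: (6, 3) → (93/17, -66/17)
T3 scale by (2, -1): (93/17, -66/17) → (186/17, 66/17)
T4 rotate counter-clockwise with cos θ = -3/5, sin θ = -4/5: (186/17, 66/17) → (-294/85, -942/85)

T(p) = (-294/85, -942/85)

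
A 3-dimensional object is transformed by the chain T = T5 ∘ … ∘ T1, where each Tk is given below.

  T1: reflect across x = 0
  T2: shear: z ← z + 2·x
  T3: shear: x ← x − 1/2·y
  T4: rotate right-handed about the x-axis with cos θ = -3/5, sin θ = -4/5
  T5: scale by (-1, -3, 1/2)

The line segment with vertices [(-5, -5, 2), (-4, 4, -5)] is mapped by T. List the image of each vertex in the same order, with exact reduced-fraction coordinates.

image vertices: (-15/2, -189/5, -8/5), (-2, 0, -5/2)

T1 reflect across x = 0: (-5, -5, 2) → (5, -5, 2); (-4, 4, -5) → (4, 4, -5)
T2 shear: z ← z + 2·x: (5, -5, 2) → (5, -5, 12); (4, 4, -5) → (4, 4, 3)
T3 shear: x ← x − 1/2·y: (5, -5, 12) → (15/2, -5, 12); (4, 4, 3) → (2, 4, 3)
T4 rotate right-handed about the x-axis with cos θ = -3/5, sin θ = -4/5: (15/2, -5, 12) → (15/2, 63/5, -16/5); (2, 4, 3) → (2, 0, -5)
T5 scale by (-1, -3, 1/2): (15/2, 63/5, -16/5) → (-15/2, -189/5, -8/5); (2, 0, -5) → (-2, 0, -5/2)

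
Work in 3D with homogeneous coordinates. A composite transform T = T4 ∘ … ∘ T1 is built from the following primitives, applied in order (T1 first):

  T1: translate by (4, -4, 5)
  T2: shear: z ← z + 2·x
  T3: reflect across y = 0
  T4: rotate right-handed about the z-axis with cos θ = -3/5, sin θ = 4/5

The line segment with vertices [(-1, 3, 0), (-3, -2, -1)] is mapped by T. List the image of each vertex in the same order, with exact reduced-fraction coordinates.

image vertices: (-13/5, 9/5, 11), (-27/5, -14/5, 6)

T1 translate by (4, -4, 5): (-1, 3, 0) → (3, -1, 5); (-3, -2, -1) → (1, -6, 4)
T2 shear: z ← z + 2·x: (3, -1, 5) → (3, -1, 11); (1, -6, 4) → (1, -6, 6)
T3 reflect across y = 0: (3, -1, 11) → (3, 1, 11); (1, -6, 6) → (1, 6, 6)
T4 rotate right-handed about the z-axis with cos θ = -3/5, sin θ = 4/5: (3, 1, 11) → (-13/5, 9/5, 11); (1, 6, 6) → (-27/5, -14/5, 6)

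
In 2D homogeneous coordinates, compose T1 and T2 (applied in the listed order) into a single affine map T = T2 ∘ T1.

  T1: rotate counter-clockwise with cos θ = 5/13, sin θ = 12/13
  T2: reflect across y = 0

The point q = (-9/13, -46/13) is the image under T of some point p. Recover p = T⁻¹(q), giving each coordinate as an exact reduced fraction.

T1 = [5/13 -12/13 0; 12/13 5/13 0; 0 0 1]
T2·T1 = [5/13 -12/13 0; -12/13 -5/13 0; 0 0 1]
det M = -1; M⁻¹ = [5/13 -12/13 0; -12/13 -5/13 0; 0 0 1]
M⁻¹ · (-9/13, -46/13)ᵀ = (3, 2)ᵀ

p = (3, 2)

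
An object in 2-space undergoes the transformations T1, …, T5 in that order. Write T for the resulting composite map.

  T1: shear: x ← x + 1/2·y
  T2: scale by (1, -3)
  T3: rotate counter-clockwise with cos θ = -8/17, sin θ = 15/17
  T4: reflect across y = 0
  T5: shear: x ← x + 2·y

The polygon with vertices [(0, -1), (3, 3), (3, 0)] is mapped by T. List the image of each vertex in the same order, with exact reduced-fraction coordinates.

image vertices: (22/17, 63/34), (-180/17, -279/34), (-114/17, -45/17)

T1 shear: x ← x + 1/2·y: (0, -1) → (-1/2, -1); (3, 3) → (9/2, 3); (3, 0) → (3, 0)
T2 scale by (1, -3): (-1/2, -1) → (-1/2, 3); (9/2, 3) → (9/2, -9); (3, 0) → (3, 0)
T3 rotate counter-clockwise with cos θ = -8/17, sin θ = 15/17: (-1/2, 3) → (-41/17, -63/34); (9/2, -9) → (99/17, 279/34); (3, 0) → (-24/17, 45/17)
T4 reflect across y = 0: (-41/17, -63/34) → (-41/17, 63/34); (99/17, 279/34) → (99/17, -279/34); (-24/17, 45/17) → (-24/17, -45/17)
T5 shear: x ← x + 2·y: (-41/17, 63/34) → (22/17, 63/34); (99/17, -279/34) → (-180/17, -279/34); (-24/17, -45/17) → (-114/17, -45/17)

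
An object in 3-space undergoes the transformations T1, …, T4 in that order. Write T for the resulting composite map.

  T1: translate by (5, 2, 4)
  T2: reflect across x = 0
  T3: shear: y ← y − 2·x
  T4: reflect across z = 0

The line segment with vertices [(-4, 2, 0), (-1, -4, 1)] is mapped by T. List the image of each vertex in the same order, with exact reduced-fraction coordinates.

T1 translate by (5, 2, 4): (-4, 2, 0) → (1, 4, 4); (-1, -4, 1) → (4, -2, 5)
T2 reflect across x = 0: (1, 4, 4) → (-1, 4, 4); (4, -2, 5) → (-4, -2, 5)
T3 shear: y ← y − 2·x: (-1, 4, 4) → (-1, 6, 4); (-4, -2, 5) → (-4, 6, 5)
T4 reflect across z = 0: (-1, 6, 4) → (-1, 6, -4); (-4, 6, 5) → (-4, 6, -5)

image vertices: (-1, 6, -4), (-4, 6, -5)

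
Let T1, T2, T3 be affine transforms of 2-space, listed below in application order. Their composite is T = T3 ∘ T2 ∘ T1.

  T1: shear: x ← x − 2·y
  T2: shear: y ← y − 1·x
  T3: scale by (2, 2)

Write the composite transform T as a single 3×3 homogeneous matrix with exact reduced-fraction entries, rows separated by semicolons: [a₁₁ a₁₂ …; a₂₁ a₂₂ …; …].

T1 = [1 -2 0; 0 1 0; 0 0 1]
T2·T1 = [1 -2 0; -1 3 0; 0 0 1]
T3·…·T1 = [2 -4 0; -2 6 0; 0 0 1]

T = [2 -4 0; -2 6 0; 0 0 1]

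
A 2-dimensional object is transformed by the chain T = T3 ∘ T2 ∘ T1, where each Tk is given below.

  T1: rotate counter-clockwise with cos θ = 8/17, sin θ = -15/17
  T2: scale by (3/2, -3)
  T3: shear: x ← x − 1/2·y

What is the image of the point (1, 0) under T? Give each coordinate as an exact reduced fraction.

T1 rotate counter-clockwise with cos θ = 8/17, sin θ = -15/17: (1, 0) → (8/17, -15/17)
T2 scale by (3/2, -3): (8/17, -15/17) → (12/17, 45/17)
T3 shear: x ← x − 1/2·y: (12/17, 45/17) → (-21/34, 45/17)

T(p) = (-21/34, 45/17)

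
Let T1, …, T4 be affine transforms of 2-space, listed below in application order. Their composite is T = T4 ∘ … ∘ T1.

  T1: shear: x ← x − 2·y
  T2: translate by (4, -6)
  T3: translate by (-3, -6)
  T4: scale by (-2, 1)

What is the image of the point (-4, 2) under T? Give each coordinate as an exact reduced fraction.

T1 shear: x ← x − 2·y: (-4, 2) → (-8, 2)
T2 translate by (4, -6): (-8, 2) → (-4, -4)
T3 translate by (-3, -6): (-4, -4) → (-7, -10)
T4 scale by (-2, 1): (-7, -10) → (14, -10)

T(p) = (14, -10)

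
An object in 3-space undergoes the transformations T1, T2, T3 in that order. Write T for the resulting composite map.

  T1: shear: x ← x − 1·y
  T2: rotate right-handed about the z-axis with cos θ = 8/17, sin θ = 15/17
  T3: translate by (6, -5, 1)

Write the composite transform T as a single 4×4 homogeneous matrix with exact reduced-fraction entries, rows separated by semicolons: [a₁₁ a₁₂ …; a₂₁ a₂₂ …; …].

T = [8/17 -23/17 0 6; 15/17 -7/17 0 -5; 0 0 1 1; 0 0 0 1]

T1 = [1 -1 0 0; 0 1 0 0; 0 0 1 0; 0 0 0 1]
T2·T1 = [8/17 -23/17 0 0; 15/17 -7/17 0 0; 0 0 1 0; 0 0 0 1]
T3·…·T1 = [8/17 -23/17 0 6; 15/17 -7/17 0 -5; 0 0 1 1; 0 0 0 1]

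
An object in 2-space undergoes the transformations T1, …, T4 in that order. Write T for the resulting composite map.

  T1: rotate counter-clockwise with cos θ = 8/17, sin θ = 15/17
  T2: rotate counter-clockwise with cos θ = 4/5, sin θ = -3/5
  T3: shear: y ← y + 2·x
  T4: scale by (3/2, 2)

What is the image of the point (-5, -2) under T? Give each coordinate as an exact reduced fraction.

T1 rotate counter-clockwise with cos θ = 8/17, sin θ = 15/17: (-5, -2) → (-10/17, -91/17)
T2 rotate counter-clockwise with cos θ = 4/5, sin θ = -3/5: (-10/17, -91/17) → (-313/85, -334/85)
T3 shear: y ← y + 2·x: (-313/85, -334/85) → (-313/85, -192/17)
T4 scale by (3/2, 2): (-313/85, -192/17) → (-939/170, -384/17)

T(p) = (-939/170, -384/17)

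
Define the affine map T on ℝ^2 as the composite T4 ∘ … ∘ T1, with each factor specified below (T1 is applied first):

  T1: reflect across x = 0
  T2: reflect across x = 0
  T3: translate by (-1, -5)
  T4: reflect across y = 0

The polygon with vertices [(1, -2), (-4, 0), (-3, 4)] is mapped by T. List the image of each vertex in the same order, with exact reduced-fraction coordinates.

image vertices: (0, 7), (-5, 5), (-4, 1)

T1 reflect across x = 0: (1, -2) → (-1, -2); (-4, 0) → (4, 0); (-3, 4) → (3, 4)
T2 reflect across x = 0: (-1, -2) → (1, -2); (4, 0) → (-4, 0); (3, 4) → (-3, 4)
T3 translate by (-1, -5): (1, -2) → (0, -7); (-4, 0) → (-5, -5); (-3, 4) → (-4, -1)
T4 reflect across y = 0: (0, -7) → (0, 7); (-5, -5) → (-5, 5); (-4, -1) → (-4, 1)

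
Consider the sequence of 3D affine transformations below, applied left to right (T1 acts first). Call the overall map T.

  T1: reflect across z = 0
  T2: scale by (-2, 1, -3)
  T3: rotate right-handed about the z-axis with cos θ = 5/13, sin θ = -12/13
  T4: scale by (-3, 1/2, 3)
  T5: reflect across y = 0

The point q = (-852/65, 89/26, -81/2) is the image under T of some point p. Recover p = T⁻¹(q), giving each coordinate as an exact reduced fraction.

T1 = [1 0 0 0; 0 1 0 0; 0 0 -1 0; 0 0 0 1]
T2·T1 = [-2 0 0 0; 0 1 0 0; 0 0 3 0; 0 0 0 1]
T3·…·T1 = [-10/13 12/13 0 0; 24/13 5/13 0 0; 0 0 3 0; 0 0 0 1]
T4·…·T1 = [30/13 -36/13 0 0; 12/13 5/26 0 0; 0 0 9 0; 0 0 0 1]
T5·…·T1 = [30/13 -36/13 0 0; -12/13 -5/26 0 0; 0 0 9 0; 0 0 0 1]
det M = -27; M⁻¹ = [5/78 -12/13 0 0; -4/13 -10/13 0 0; 0 0 1/9 0; 0 0 0 1]
M⁻¹ · (-852/65, 89/26, -81/2)ᵀ = (-4, 7/5, -9/2)ᵀ

p = (-4, 7/5, -9/2)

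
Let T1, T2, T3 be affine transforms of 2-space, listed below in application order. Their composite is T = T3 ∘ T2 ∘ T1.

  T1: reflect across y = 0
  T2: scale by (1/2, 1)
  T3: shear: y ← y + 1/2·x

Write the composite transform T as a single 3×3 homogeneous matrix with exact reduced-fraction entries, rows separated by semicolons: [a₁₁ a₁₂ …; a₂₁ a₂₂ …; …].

T = [1/2 0 0; 1/4 -1 0; 0 0 1]

T1 = [1 0 0; 0 -1 0; 0 0 1]
T2·T1 = [1/2 0 0; 0 -1 0; 0 0 1]
T3·…·T1 = [1/2 0 0; 1/4 -1 0; 0 0 1]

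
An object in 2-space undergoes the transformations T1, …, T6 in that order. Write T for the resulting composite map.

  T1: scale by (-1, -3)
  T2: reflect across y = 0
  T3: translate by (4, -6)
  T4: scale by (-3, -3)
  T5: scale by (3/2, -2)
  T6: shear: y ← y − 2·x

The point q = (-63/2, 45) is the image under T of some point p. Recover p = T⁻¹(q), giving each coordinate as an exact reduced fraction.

T1 = [-1 0 0; 0 -3 0; 0 0 1]
T2·T1 = [-1 0 0; 0 3 0; 0 0 1]
T3·…·T1 = [-1 0 4; 0 3 -6; 0 0 1]
T4·…·T1 = [3 0 -12; 0 -9 18; 0 0 1]
T5·…·T1 = [9/2 0 -18; 0 18 -36; 0 0 1]
T6·…·T1 = [9/2 0 -18; -9 18 0; 0 0 1]
det M = 81; M⁻¹ = [2/9 0 4; 1/9 1/18 2; 0 0 1]
M⁻¹ · (-63/2, 45)ᵀ = (-3, 1)ᵀ

p = (-3, 1)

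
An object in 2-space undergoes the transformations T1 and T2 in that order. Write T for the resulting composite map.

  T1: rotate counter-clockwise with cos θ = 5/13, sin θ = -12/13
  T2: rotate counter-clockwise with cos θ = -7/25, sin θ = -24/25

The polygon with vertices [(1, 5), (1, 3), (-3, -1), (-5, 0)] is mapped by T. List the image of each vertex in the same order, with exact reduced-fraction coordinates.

image vertices: (-11/25, -127/25), (-43/65, -201/65), (933/325, 431/325), (323/65, 36/65)

T1 rotate counter-clockwise with cos θ = 5/13, sin θ = -12/13: (1, 5) → (5, 1); (1, 3) → (41/13, 3/13); (-3, -1) → (-27/13, 31/13); (-5, 0) → (-25/13, 60/13)
T2 rotate counter-clockwise with cos θ = -7/25, sin θ = -24/25: (5, 1) → (-11/25, -127/25); (41/13, 3/13) → (-43/65, -201/65); (-27/13, 31/13) → (933/325, 431/325); (-25/13, 60/13) → (323/65, 36/65)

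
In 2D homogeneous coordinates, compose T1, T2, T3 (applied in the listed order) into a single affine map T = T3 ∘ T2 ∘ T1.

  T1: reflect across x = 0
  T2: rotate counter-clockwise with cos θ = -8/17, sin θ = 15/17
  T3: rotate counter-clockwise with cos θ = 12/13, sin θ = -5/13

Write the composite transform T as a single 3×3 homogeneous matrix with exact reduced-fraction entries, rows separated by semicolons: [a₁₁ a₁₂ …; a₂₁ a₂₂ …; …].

T1 = [-1 0 0; 0 1 0; 0 0 1]
T2·T1 = [8/17 -15/17 0; -15/17 -8/17 0; 0 0 1]
T3·…·T1 = [21/221 -220/221 0; -220/221 -21/221 0; 0 0 1]

T = [21/221 -220/221 0; -220/221 -21/221 0; 0 0 1]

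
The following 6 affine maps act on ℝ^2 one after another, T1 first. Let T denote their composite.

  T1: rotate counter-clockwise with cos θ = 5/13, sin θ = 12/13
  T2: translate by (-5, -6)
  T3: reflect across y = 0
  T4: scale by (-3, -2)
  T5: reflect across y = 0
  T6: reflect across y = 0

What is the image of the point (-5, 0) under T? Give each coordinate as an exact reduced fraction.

T(p) = (270/13, -276/13)

T1 rotate counter-clockwise with cos θ = 5/13, sin θ = 12/13: (-5, 0) → (-25/13, -60/13)
T2 translate by (-5, -6): (-25/13, -60/13) → (-90/13, -138/13)
T3 reflect across y = 0: (-90/13, -138/13) → (-90/13, 138/13)
T4 scale by (-3, -2): (-90/13, 138/13) → (270/13, -276/13)
T5 reflect across y = 0: (270/13, -276/13) → (270/13, 276/13)
T6 reflect across y = 0: (270/13, 276/13) → (270/13, -276/13)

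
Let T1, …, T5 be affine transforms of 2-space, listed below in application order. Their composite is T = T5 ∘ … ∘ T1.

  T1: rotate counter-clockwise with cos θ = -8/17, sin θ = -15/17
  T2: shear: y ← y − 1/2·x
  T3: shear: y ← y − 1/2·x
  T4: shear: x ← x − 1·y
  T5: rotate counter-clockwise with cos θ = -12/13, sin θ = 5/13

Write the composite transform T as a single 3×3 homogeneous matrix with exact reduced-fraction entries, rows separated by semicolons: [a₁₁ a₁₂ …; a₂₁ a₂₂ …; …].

T1 = [-8/17 15/17 0; -15/17 -8/17 0; 0 0 1]
T2·T1 = [-8/17 15/17 0; -11/17 -31/34 0; 0 0 1]
T3·…·T1 = [-8/17 15/17 0; -7/17 -23/17 0; 0 0 1]
T4·…·T1 = [-1/17 38/17 0; -7/17 -23/17 0; 0 0 1]
T5·…·T1 = [47/221 -341/221 0; 79/221 466/221 0; 0 0 1]

T = [47/221 -341/221 0; 79/221 466/221 0; 0 0 1]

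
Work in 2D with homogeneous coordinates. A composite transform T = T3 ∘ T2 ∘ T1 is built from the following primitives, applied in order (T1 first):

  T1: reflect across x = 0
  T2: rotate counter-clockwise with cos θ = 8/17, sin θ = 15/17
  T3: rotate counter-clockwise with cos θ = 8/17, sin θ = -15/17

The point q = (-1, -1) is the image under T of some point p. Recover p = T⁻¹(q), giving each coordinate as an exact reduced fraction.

T1 = [-1 0 0; 0 1 0; 0 0 1]
T2·T1 = [-8/17 -15/17 0; -15/17 8/17 0; 0 0 1]
T3·…·T1 = [-1 0 0; 0 1 0; 0 0 1]
det M = -1; M⁻¹ = [-1 0 0; 0 1 0; 0 0 1]
M⁻¹ · (-1, -1)ᵀ = (1, -1)ᵀ

p = (1, -1)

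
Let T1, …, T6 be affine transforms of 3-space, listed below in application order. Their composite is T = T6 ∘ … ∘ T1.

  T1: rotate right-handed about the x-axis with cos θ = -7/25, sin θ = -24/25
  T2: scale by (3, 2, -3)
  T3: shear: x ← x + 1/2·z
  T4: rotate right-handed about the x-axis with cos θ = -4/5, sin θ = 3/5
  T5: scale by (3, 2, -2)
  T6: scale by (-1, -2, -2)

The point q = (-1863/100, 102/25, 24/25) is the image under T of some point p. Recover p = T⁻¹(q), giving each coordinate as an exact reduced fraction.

T1 = [1 0 0 0; 0 -7/25 24/25 0; 0 -24/25 -7/25 0; 0 0 0 1]
T2·T1 = [3 0 0 0; 0 -14/25 48/25 0; 0 72/25 21/25 0; 0 0 0 1]
T3·…·T1 = [3 36/25 21/50 0; 0 -14/25 48/25 0; 0 72/25 21/25 0; 0 0 0 1]
T4·…·T1 = [3 36/25 21/50 0; 0 -32/25 -51/25 0; 0 -66/25 12/25 0; 0 0 0 1]
T5·…·T1 = [9 108/25 63/50 0; 0 -64/25 -102/25 0; 0 132/25 -24/25 0; 0 0 0 1]
T6·…·T1 = [-9 -108/25 -63/50 0; 0 128/25 204/25 0; 0 -264/25 48/25 0; 0 0 0 1]
det M = -864; M⁻¹ = [-1/9 -1/40 1/30 0; 0 1/50 -17/200 0; 0 11/100 4/75 0; 0 0 0 1]
M⁻¹ · (-1863/100, 102/25, 24/25)ᵀ = (2, 0, 1/2)ᵀ

p = (2, 0, 1/2)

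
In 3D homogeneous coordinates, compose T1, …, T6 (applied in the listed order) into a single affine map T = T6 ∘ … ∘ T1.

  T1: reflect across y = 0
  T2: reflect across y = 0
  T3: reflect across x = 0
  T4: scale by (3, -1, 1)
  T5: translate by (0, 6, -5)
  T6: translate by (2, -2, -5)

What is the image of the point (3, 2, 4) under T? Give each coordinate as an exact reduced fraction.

T1 reflect across y = 0: (3, 2, 4) → (3, -2, 4)
T2 reflect across y = 0: (3, -2, 4) → (3, 2, 4)
T3 reflect across x = 0: (3, 2, 4) → (-3, 2, 4)
T4 scale by (3, -1, 1): (-3, 2, 4) → (-9, -2, 4)
T5 translate by (0, 6, -5): (-9, -2, 4) → (-9, 4, -1)
T6 translate by (2, -2, -5): (-9, 4, -1) → (-7, 2, -6)

T(p) = (-7, 2, -6)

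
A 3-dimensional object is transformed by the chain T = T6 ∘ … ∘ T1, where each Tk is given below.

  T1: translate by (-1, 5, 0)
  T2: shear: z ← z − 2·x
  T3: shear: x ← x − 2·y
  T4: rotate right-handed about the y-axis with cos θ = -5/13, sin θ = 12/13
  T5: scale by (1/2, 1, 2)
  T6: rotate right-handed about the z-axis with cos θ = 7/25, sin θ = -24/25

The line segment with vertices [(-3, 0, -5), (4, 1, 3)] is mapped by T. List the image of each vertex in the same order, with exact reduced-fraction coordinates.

image vertices: (1931/325, -817/325, 306/13), (3807/650, 438/325, 246/13)

T1 translate by (-1, 5, 0): (-3, 0, -5) → (-4, 5, -5); (4, 1, 3) → (3, 6, 3)
T2 shear: z ← z − 2·x: (-4, 5, -5) → (-4, 5, 3); (3, 6, 3) → (3, 6, -3)
T3 shear: x ← x − 2·y: (-4, 5, 3) → (-14, 5, 3); (3, 6, -3) → (-9, 6, -3)
T4 rotate right-handed about the y-axis with cos θ = -5/13, sin θ = 12/13: (-14, 5, 3) → (106/13, 5, 153/13); (-9, 6, -3) → (9/13, 6, 123/13)
T5 scale by (1/2, 1, 2): (106/13, 5, 153/13) → (53/13, 5, 306/13); (9/13, 6, 123/13) → (9/26, 6, 246/13)
T6 rotate right-handed about the z-axis with cos θ = 7/25, sin θ = -24/25: (53/13, 5, 306/13) → (1931/325, -817/325, 306/13); (9/26, 6, 246/13) → (3807/650, 438/325, 246/13)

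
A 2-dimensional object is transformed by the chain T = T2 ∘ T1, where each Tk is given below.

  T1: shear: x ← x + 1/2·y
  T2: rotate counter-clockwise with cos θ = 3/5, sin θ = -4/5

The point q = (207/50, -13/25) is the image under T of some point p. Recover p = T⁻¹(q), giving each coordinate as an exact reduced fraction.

p = (7/5, 3)

T1 = [1 1/2 0; 0 1 0; 0 0 1]
T2·T1 = [3/5 11/10 0; -4/5 1/5 0; 0 0 1]
det M = 1; M⁻¹ = [1/5 -11/10 0; 4/5 3/5 0; 0 0 1]
M⁻¹ · (207/50, -13/25)ᵀ = (7/5, 3)ᵀ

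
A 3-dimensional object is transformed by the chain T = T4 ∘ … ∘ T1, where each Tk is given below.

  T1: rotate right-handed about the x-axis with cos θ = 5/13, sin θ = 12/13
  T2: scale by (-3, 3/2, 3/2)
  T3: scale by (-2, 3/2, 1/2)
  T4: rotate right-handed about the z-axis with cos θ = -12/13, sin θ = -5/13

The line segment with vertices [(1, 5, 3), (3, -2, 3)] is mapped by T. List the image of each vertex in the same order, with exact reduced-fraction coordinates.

T1 rotate right-handed about the x-axis with cos θ = 5/13, sin θ = 12/13: (1, 5, 3) → (1, -11/13, 75/13); (3, -2, 3) → (3, -46/13, -9/13)
T2 scale by (-3, 3/2, 3/2): (1, -11/13, 75/13) → (-3, -33/26, 225/26); (3, -46/13, -9/13) → (-9, -69/13, -27/26)
T3 scale by (-2, 3/2, 1/2): (-3, -33/26, 225/26) → (6, -99/52, 225/52); (-9, -69/13, -27/26) → (18, -207/26, -27/52)
T4 rotate right-handed about the z-axis with cos θ = -12/13, sin θ = -5/13: (6, -99/52, 225/52) → (-4239/676, -93/169, 225/52); (18, -207/26, -27/52) → (-6651/338, 72/169, -27/52)

image vertices: (-4239/676, -93/169, 225/52), (-6651/338, 72/169, -27/52)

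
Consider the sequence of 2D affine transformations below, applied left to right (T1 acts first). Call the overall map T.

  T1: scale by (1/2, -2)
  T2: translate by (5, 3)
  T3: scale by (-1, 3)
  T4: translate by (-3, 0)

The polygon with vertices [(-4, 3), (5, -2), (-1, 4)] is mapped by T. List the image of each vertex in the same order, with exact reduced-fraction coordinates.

image vertices: (-6, -9), (-21/2, 21), (-15/2, -15)

T1 scale by (1/2, -2): (-4, 3) → (-2, -6); (5, -2) → (5/2, 4); (-1, 4) → (-1/2, -8)
T2 translate by (5, 3): (-2, -6) → (3, -3); (5/2, 4) → (15/2, 7); (-1/2, -8) → (9/2, -5)
T3 scale by (-1, 3): (3, -3) → (-3, -9); (15/2, 7) → (-15/2, 21); (9/2, -5) → (-9/2, -15)
T4 translate by (-3, 0): (-3, -9) → (-6, -9); (-15/2, 21) → (-21/2, 21); (-9/2, -15) → (-15/2, -15)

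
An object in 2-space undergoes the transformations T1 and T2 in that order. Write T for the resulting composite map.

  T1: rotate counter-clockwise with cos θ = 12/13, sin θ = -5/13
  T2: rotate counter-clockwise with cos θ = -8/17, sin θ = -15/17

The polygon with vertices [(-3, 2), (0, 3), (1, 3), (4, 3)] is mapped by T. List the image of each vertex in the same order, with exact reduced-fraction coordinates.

image vertices: (61/17, 6/17), (420/221, -513/221), (249/221, -653/221), (-264/221, -1073/221)

T1 rotate counter-clockwise with cos θ = 12/13, sin θ = -5/13: (-3, 2) → (-2, 3); (0, 3) → (15/13, 36/13); (1, 3) → (27/13, 31/13); (4, 3) → (63/13, 16/13)
T2 rotate counter-clockwise with cos θ = -8/17, sin θ = -15/17: (-2, 3) → (61/17, 6/17); (15/13, 36/13) → (420/221, -513/221); (27/13, 31/13) → (249/221, -653/221); (63/13, 16/13) → (-264/221, -1073/221)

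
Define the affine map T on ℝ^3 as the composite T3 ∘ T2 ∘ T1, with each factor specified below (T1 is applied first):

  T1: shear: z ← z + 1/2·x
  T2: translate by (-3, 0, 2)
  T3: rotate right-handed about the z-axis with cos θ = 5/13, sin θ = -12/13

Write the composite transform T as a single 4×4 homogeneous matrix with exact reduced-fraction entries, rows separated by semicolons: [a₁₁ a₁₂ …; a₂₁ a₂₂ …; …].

T1 = [1 0 0 0; 0 1 0 0; 1/2 0 1 0; 0 0 0 1]
T2·T1 = [1 0 0 -3; 0 1 0 0; 1/2 0 1 2; 0 0 0 1]
T3·…·T1 = [5/13 12/13 0 -15/13; -12/13 5/13 0 36/13; 1/2 0 1 2; 0 0 0 1]

T = [5/13 12/13 0 -15/13; -12/13 5/13 0 36/13; 1/2 0 1 2; 0 0 0 1]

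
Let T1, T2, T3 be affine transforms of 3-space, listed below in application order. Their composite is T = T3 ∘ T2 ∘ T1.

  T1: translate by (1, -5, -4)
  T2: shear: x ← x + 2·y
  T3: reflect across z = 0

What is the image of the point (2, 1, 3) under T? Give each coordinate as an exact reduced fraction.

T(p) = (-5, -4, 1)

T1 translate by (1, -5, -4): (2, 1, 3) → (3, -4, -1)
T2 shear: x ← x + 2·y: (3, -4, -1) → (-5, -4, -1)
T3 reflect across z = 0: (-5, -4, -1) → (-5, -4, 1)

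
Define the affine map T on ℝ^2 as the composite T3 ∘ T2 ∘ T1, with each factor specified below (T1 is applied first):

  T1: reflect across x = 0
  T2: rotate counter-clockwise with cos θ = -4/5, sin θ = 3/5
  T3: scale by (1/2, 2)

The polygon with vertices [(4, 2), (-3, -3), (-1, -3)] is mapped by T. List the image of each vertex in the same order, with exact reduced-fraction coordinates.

image vertices: (1, -8), (-3/10, 42/5), (1/2, 6)

T1 reflect across x = 0: (4, 2) → (-4, 2); (-3, -3) → (3, -3); (-1, -3) → (1, -3)
T2 rotate counter-clockwise with cos θ = -4/5, sin θ = 3/5: (-4, 2) → (2, -4); (3, -3) → (-3/5, 21/5); (1, -3) → (1, 3)
T3 scale by (1/2, 2): (2, -4) → (1, -8); (-3/5, 21/5) → (-3/10, 42/5); (1, 3) → (1/2, 6)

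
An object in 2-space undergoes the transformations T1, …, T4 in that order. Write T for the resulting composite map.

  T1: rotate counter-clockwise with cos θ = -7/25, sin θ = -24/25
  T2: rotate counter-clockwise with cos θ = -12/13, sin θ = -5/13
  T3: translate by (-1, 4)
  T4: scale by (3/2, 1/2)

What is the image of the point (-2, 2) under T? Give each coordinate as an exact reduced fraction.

T1 rotate counter-clockwise with cos θ = -7/25, sin θ = -24/25: (-2, 2) → (62/25, 34/25)
T2 rotate counter-clockwise with cos θ = -12/13, sin θ = -5/13: (62/25, 34/25) → (-574/325, -718/325)
T3 translate by (-1, 4): (-574/325, -718/325) → (-899/325, 582/325)
T4 scale by (3/2, 1/2): (-899/325, 582/325) → (-2697/650, 291/325)

T(p) = (-2697/650, 291/325)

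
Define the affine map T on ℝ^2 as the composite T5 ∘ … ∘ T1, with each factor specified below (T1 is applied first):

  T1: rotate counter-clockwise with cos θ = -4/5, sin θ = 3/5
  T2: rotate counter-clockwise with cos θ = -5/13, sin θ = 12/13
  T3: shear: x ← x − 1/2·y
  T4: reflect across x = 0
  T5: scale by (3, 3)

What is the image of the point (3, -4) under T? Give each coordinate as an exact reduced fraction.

T1 rotate counter-clockwise with cos θ = -4/5, sin θ = 3/5: (3, -4) → (0, 5)
T2 rotate counter-clockwise with cos θ = -5/13, sin θ = 12/13: (0, 5) → (-60/13, -25/13)
T3 shear: x ← x − 1/2·y: (-60/13, -25/13) → (-95/26, -25/13)
T4 reflect across x = 0: (-95/26, -25/13) → (95/26, -25/13)
T5 scale by (3, 3): (95/26, -25/13) → (285/26, -75/13)

T(p) = (285/26, -75/13)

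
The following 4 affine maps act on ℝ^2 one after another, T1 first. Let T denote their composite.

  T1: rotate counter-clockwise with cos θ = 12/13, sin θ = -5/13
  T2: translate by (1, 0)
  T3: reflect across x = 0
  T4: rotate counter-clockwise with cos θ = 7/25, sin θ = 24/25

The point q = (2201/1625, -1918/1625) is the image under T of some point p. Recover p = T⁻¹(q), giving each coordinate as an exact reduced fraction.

T1 = [12/13 5/13 0; -5/13 12/13 0; 0 0 1]
T2·T1 = [12/13 5/13 1; -5/13 12/13 0; 0 0 1]
T3·…·T1 = [-12/13 -5/13 -1; -5/13 12/13 0; 0 0 1]
T4·…·T1 = [36/325 -323/325 -7/25; -323/325 -36/325 -24/25; 0 0 1]
det M = -1; M⁻¹ = [36/325 -323/325 -12/13; -323/325 -36/325 -5/13; 0 0 1]
M⁻¹ · (2201/1625, -1918/1625)ᵀ = (2/5, -8/5)ᵀ

p = (2/5, -8/5)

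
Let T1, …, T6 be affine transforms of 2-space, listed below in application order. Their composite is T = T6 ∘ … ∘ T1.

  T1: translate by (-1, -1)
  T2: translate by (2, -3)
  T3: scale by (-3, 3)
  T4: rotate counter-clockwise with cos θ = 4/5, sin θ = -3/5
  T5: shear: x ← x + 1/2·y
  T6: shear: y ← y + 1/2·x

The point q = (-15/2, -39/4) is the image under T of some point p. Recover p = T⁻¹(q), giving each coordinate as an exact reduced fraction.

T1 = [1 0 -1; 0 1 -1; 0 0 1]
T2·T1 = [1 0 1; 0 1 -4; 0 0 1]
T3·…·T1 = [-3 0 -3; 0 3 -12; 0 0 1]
T4·…·T1 = [-12/5 9/5 -48/5; 9/5 12/5 -39/5; 0 0 1]
T5·…·T1 = [-3/2 3 -27/2; 9/5 12/5 -39/5; 0 0 1]
T6·…·T1 = [-3/2 3 -27/2; 21/20 39/10 -291/20; 0 0 1]
det M = -9; M⁻¹ = [-13/30 1/3 -1; 7/60 1/6 4; 0 0 1]
M⁻¹ · (-15/2, -39/4)ᵀ = (-1, 3/2)ᵀ

p = (-1, 3/2)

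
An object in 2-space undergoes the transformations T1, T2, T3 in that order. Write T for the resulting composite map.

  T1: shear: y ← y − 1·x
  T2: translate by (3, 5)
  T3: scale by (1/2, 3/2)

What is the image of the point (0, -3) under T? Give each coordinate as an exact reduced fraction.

T(p) = (3/2, 3)

T1 shear: y ← y − 1·x: (0, -3) → (0, -3)
T2 translate by (3, 5): (0, -3) → (3, 2)
T3 scale by (1/2, 3/2): (3, 2) → (3/2, 3)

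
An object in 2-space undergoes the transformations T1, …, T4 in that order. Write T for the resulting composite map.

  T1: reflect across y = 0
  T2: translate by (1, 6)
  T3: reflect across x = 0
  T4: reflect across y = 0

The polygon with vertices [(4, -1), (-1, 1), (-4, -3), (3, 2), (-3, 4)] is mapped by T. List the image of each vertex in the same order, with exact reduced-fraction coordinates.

image vertices: (-5, -7), (0, -5), (3, -9), (-4, -4), (2, -2)

T1 reflect across y = 0: (4, -1) → (4, 1); (-1, 1) → (-1, -1); (-4, -3) → (-4, 3); (3, 2) → (3, -2); (-3, 4) → (-3, -4)
T2 translate by (1, 6): (4, 1) → (5, 7); (-1, -1) → (0, 5); (-4, 3) → (-3, 9); (3, -2) → (4, 4); (-3, -4) → (-2, 2)
T3 reflect across x = 0: (5, 7) → (-5, 7); (0, 5) → (0, 5); (-3, 9) → (3, 9); (4, 4) → (-4, 4); (-2, 2) → (2, 2)
T4 reflect across y = 0: (-5, 7) → (-5, -7); (0, 5) → (0, -5); (3, 9) → (3, -9); (-4, 4) → (-4, -4); (2, 2) → (2, -2)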